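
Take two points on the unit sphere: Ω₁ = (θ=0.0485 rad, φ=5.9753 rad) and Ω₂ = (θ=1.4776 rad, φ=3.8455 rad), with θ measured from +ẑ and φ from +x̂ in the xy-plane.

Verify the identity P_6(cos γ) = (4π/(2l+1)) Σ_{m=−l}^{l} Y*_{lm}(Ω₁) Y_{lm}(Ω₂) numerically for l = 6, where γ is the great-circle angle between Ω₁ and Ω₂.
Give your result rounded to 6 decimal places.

Summing Y*_{l m}(θ₁,φ₁)·Y_{l m}(θ₂,φ₂) over m ∈ [−6, 6]; prefactor 4π/(2·6+1) = 0.966644:
  m=-6: -0.000000-0.000000i × -0.221058+0.415496i = +0.000000+0.000000i  (running Σ = +0.000000+0.000000i)
  m=-5: +0.000000-0.000000i × +0.141630-0.056231i = -0.000000-0.000000i  (running Σ = -0.000000-0.000000i)
  m=-4: +0.000007-0.000019i × +0.300521+0.101582i = +0.000004-0.000005i  (running Σ = +0.000004-0.000005i)
  m=-3: +0.000356-0.000472i × -0.089495-0.148988i = -0.000102-0.000011i  (running Σ = -0.000098-0.000016i)
  m=-2: +0.009928-0.007025i × +0.044353-0.269719i = -0.001454-0.002989i  (running Σ = -0.001553-0.003005i)
  m=-1: +0.150486-0.047854i × -0.138010+0.117169i = -0.015162+0.024237i  (running Σ = -0.016714+0.021231i)
  m=0: +0.992138-0.000000i × -0.261532+0.000000i = -0.259476+0.000000i  (running Σ = -0.276190+0.021231i)
  m=1: -0.150486-0.047854i × +0.138010+0.117169i = -0.015162-0.024237i  (running Σ = -0.291352-0.003005i)
  m=2: +0.009928+0.007025i × +0.044353+0.269719i = -0.001454+0.002989i  (running Σ = -0.292806-0.000016i)
  m=3: -0.000356-0.000472i × +0.089495-0.148988i = -0.000102+0.000011i  (running Σ = -0.292908-0.000005i)
  m=4: +0.000007+0.000019i × +0.300521-0.101582i = +0.000004+0.000005i  (running Σ = -0.292904-0.000000i)
  m=5: -0.000000-0.000000i × -0.141630-0.056231i = -0.000000+0.000000i  (running Σ = -0.292904+0.000000i)
  m=6: -0.000000+0.000000i × -0.221058-0.415496i = +0.000000-0.000000i  (running Σ = -0.292904-0.000000i)
Total Σ_m = -0.292904-0.000000i. Multiply by 0.966644: -0.283134-0.000000i. P_6(cos γ) = -0.283134

-0.283134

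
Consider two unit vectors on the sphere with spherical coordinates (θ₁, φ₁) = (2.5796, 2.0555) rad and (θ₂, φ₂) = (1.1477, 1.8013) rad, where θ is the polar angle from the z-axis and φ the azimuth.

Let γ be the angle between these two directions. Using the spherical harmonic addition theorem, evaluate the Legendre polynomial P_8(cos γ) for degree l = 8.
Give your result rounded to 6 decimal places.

0.136914

Expand P_8 via completeness: Σ_{m} conj(Y_{8,m}) at Ω₁ times Y_{8,m} at Ω₂ —
  m=-8: Y*=-0.002483-0.002250i  Y=-0.066461-0.237155i  product -0.000368+0.000738i
  m=-7: Y*=+0.005293-0.020616i  Y=+0.443207-0.018949i  product +0.001955-0.009237i
  m=-6: Y*=+0.081671-0.019413i  Y=-0.061735+0.324901i  product +0.001265+0.027733i
  m=-5: Y*=+0.150565+0.172337i  Y=+0.090628+0.040285i  product +0.006703+0.021684i
  m=-4: Y*=-0.154162+0.399813i  Y=-0.217004+0.286178i  product -0.080964-0.130879i
  m=-3: Y*=-0.486402+0.057015i  Y=-0.047634-0.057537i  product +0.026450+0.025270i
  m=-2: Y*=-0.093806-0.136708i  Y=-0.284439+0.141282i  product +0.045996+0.025632i
  m=-1: Y*=-0.162923+0.309384i  Y=-0.032192-0.137176i  product +0.047685+0.012390i
  m=+0: Y*=-0.294353-0.000000i  Y=-0.298198+0.000000i  product +0.087775+0.000000i
  m=+1: Y*=+0.162923+0.309384i  Y=+0.032192-0.137176i  product +0.047685-0.012390i
  m=+2: Y*=-0.093806+0.136708i  Y=-0.284439-0.141282i  product +0.045996-0.025632i
  m=+3: Y*=+0.486402+0.057015i  Y=+0.047634-0.057537i  product +0.026450-0.025270i
  m=+4: Y*=-0.154162-0.399813i  Y=-0.217004-0.286178i  product -0.080964+0.130879i
  m=+5: Y*=-0.150565+0.172337i  Y=-0.090628+0.040285i  product +0.006703-0.021684i
  m=+6: Y*=+0.081671+0.019413i  Y=-0.061735-0.324901i  product +0.001265-0.027733i
  m=+7: Y*=-0.005293-0.020616i  Y=-0.443207-0.018949i  product +0.001955+0.009237i
  m=+8: Y*=-0.002483+0.002250i  Y=-0.066461+0.237155i  product -0.000368-0.000738i
Total Σ_m = +0.185220+0.000000i. Multiply by 0.739198: +0.136914+0.000000i. P_8(cos γ) = 0.136914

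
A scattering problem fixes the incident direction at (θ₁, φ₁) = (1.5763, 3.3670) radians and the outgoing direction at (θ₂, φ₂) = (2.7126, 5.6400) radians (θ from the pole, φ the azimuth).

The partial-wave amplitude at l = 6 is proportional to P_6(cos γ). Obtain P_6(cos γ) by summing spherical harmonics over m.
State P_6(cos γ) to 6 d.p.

0.053405

Term-by-term m-sum for l=6 (normalisation 4π/13 = 0.966644):
  m=-6: +0.104637+0.471571i × -0.001885-0.001645i = +0.000579-0.001061i  (running Σ = +0.000579-0.001061i)
  m=-5: +0.003954+0.008317i × +0.018897+0.001407i = +0.000063+0.000163i  (running Σ = +0.000642-0.000898i)
  m=-4: -0.221236-0.279727i × -0.072859+0.046582i = +0.029149+0.010075i  (running Σ = +0.029791+0.009177i)
  m=-3: -0.008387-0.006730i × +0.091259-0.243366i = -0.002403+0.001427i  (running Σ = +0.027388+0.010603i)
  m=-2: +0.292987+0.141823i × +0.137300+0.469639i = -0.026379+0.157070i  (running Σ = +0.001009+0.167674i)
  m=-1: +0.011048+0.002533i × -0.344066-0.257880i = -0.003148-0.003721i  (running Σ = -0.002139+0.163953i)
  m=0: -0.317644-0.000000i × -0.187400+0.000000i = +0.059526+0.000000i  (running Σ = +0.057387+0.163953i)
  m=1: -0.011048+0.002533i × +0.344066-0.257880i = -0.003148+0.003721i  (running Σ = +0.054239+0.167674i)
  m=2: +0.292987-0.141823i × +0.137300-0.469639i = -0.026379-0.157070i  (running Σ = +0.027861+0.010603i)
  m=3: +0.008387-0.006730i × -0.091259-0.243366i = -0.002403-0.001427i  (running Σ = +0.025457+0.009177i)
  m=4: -0.221236+0.279727i × -0.072859-0.046582i = +0.029149-0.010075i  (running Σ = +0.054607-0.000898i)
  m=5: -0.003954+0.008317i × -0.018897+0.001407i = +0.000063-0.000163i  (running Σ = +0.054670-0.001061i)
  m=6: +0.104637-0.471571i × -0.001885+0.001645i = +0.000579+0.001061i  (running Σ = +0.055248+0.000000i)
Total Σ_m = +0.055248+0.000000i. Multiply by 0.966644: +0.053405+0.000000i. P_6(cos γ) = 0.053405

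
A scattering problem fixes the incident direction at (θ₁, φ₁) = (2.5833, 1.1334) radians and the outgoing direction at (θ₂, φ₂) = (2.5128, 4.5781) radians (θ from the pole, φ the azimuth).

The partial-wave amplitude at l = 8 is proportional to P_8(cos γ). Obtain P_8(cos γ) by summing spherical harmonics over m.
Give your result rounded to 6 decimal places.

-0.275483

Term-by-term m-sum for l=8 (normalisation 4π/17 = 0.739198):
  [-8]  conj(Y_{8,-8})(Ω₁) = -0.00299 + 0.00112j ; Y_{8,-8}(Ω₂) = 0.00352 + 0.00649j ; Δ = -0.00002 - 0.00002j
  [-7]  conj(Y_{8,-7})(Ω₁) = 0.00163 - 0.02041j ; Y_{8,-7}(Ω₂) = -0.03279 + 0.02395j ; Δ = 0.00044 + 0.00071j
  [-6]  conj(Y_{8,-6})(Ω₁) = 0.07079 + 0.04027j ; Y_{8,-6}(Ω₂) = -0.09510 - 0.09905j ; Δ = -0.00274 - 0.01084j
  [-5]  conj(Y_{8,-5})(Ω₁) = -0.18292 + 0.12954j ; Y_{8,-5}(Ω₂) = 0.19614 - 0.24684j ; Δ = -0.00390 + 0.07056j
  [-4]  conj(Y_{8,-4})(Ω₁) = -0.07549 - 0.41772j ; Y_{8,-4}(Ω₂) = 0.41048 + 0.24447j ; Δ = 0.07113 - 0.18992j
  [-3]  conj(Y_{8,-3})(Ω₁) = 0.47685 + 0.12614j ; Y_{8,-3}(Ω₂) = -0.15093 + 0.35415j ; Δ = -0.11665 + 0.14984j
  [-2]  conj(Y_{8,-2})(Ω₁) = -0.11447 + 0.13701j ; Y_{8,-2}(Ω₂) = 0.06227 + 0.01714j ; Δ = -0.00948 + 0.00657j
  [-1]  conj(Y_{8,-1})(Ω₁) = 0.14499 + 0.31007j ; Y_{8,-1}(Ω₂) = -0.05573 + 0.41252j ; Δ = -0.13599 + 0.04253j
  [+0]  conj(Y_{8,0})(Ω₁) = -0.30522 + 0.00000j ; Y_{8,0}(Ω₂) = -0.07122 + 0.00000j ; Δ = 0.02174 + 0.00000j
  [+1]  conj(Y_{8,1})(Ω₁) = -0.14499 + 0.31007j ; Y_{8,1}(Ω₂) = 0.05573 + 0.41252j ; Δ = -0.13599 - 0.04253j
  [+2]  conj(Y_{8,2})(Ω₁) = -0.11447 - 0.13701j ; Y_{8,2}(Ω₂) = 0.06227 - 0.01714j ; Δ = -0.00948 - 0.00657j
  [+3]  conj(Y_{8,3})(Ω₁) = -0.47685 + 0.12614j ; Y_{8,3}(Ω₂) = 0.15093 + 0.35415j ; Δ = -0.11665 - 0.14984j
  [+4]  conj(Y_{8,4})(Ω₁) = -0.07549 + 0.41772j ; Y_{8,4}(Ω₂) = 0.41048 - 0.24447j ; Δ = 0.07113 + 0.18992j
  [+5]  conj(Y_{8,5})(Ω₁) = 0.18292 + 0.12954j ; Y_{8,5}(Ω₂) = -0.19614 - 0.24684j ; Δ = -0.00390 - 0.07056j
  [+6]  conj(Y_{8,6})(Ω₁) = 0.07079 - 0.04027j ; Y_{8,6}(Ω₂) = -0.09510 + 0.09905j ; Δ = -0.00274 + 0.01084j
  [+7]  conj(Y_{8,7})(Ω₁) = -0.00163 - 0.02041j ; Y_{8,7}(Ω₂) = 0.03279 + 0.02395j ; Δ = 0.00044 - 0.00071j
  [+8]  conj(Y_{8,8})(Ω₁) = -0.00299 - 0.00112j ; Y_{8,8}(Ω₂) = 0.00352 - 0.00649j ; Δ = -0.00002 + 0.00002j
Total Σ_m = -0.37268 - 0.00000j. Multiply by 0.739198: -0.27548 - 0.00000j. P_8(cos γ) = -0.275483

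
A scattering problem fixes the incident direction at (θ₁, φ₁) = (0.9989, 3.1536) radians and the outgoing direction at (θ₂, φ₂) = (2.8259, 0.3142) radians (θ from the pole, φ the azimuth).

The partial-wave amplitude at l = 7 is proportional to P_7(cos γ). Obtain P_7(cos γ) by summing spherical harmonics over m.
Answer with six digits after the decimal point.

Expand P_7 via completeness: Σ_{m} conj(Y_{7,m}) at Ω₁ times Y_{7,m} at Ω₂ —
  m=-7: Y*=(-0.148113, -0.012478)  Y=(-0.000082, -0.000112)  product (0.000011, 0.000018)
  m=-6: Y*=(0.357036, 0.025767)  Y=(0.000493, 0.001515)  product (0.000137, 0.000554)
  m=-5: Y*=(-0.432379, -0.025990)  Y=(-0.000002, -0.011376)  product (-0.000295, 0.004919)
  m=-4: Y*=(0.160273, 0.007704)  Y=(-0.017512, 0.053925)  product (-0.003222, 0.008508)
  m=-3: Y*=(0.267076, 0.009625)  Y=(0.116989, -0.161062)  product (0.032795, -0.041890)
  m=-2: Y*=(-0.296396, -0.007119)  Y=(-0.375342, 0.272749)  product (0.113192, -0.078170)
  m=-1: Y*=(-0.153275, -0.001841)  Y=(0.553223, -0.179778)  product (-0.085126, 0.026537)
  m=+0: Y*=(0.317508, -0.000000)  Y=(-0.020375, 0.000000)  product (-0.006469, 0.000000)
  m=+1: Y*=(0.153275, -0.001841)  Y=(-0.553223, -0.179778)  product (-0.085126, -0.026537)
  m=+2: Y*=(-0.296396, 0.007119)  Y=(-0.375342, -0.272749)  product (0.113192, 0.078170)
  m=+3: Y*=(-0.267076, 0.009625)  Y=(-0.116989, -0.161062)  product (0.032795, 0.041890)
  m=+4: Y*=(0.160273, -0.007704)  Y=(-0.017512, -0.053925)  product (-0.003222, -0.008508)
  m=+5: Y*=(0.432379, -0.025990)  Y=(0.000002, -0.011376)  product (-0.000295, -0.004919)
  m=+6: Y*=(0.357036, -0.025767)  Y=(0.000493, -0.001515)  product (0.000137, -0.000554)
  m=+7: Y*=(0.148113, -0.012478)  Y=(0.000082, -0.000112)  product (0.000011, -0.000018)
Total Σ_m = (0.108513, -0.000000). Multiply by 0.837758: (0.090908, -0.000000). P_7(cos γ) = 0.090908

0.090908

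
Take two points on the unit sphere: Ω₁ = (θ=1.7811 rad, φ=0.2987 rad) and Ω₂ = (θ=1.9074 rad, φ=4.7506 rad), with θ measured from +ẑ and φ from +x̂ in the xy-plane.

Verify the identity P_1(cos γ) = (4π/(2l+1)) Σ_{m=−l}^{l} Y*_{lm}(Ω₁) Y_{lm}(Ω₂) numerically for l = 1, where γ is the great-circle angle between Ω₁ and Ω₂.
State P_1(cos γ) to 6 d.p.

Expand P_1 via completeness: Σ_{m} conj(Y_{1,m}) at Ω₁ times Y_{1,m} at Ω₂ —
  term(m=-1) = -0.028379+0.106468i   from Y*(Ω₁)=+0.322921+0.099431i, Y(Ω₂)=+0.012458+0.325868i
  term(m=+0) = +0.016460+0.000000i   from Y*(Ω₁)=-0.101999-0.000000i, Y(Ω₂)=-0.161377+0.000000i
  term(m=+1) = -0.028379-0.106468i   from Y*(Ω₁)=-0.322921+0.099431i, Y(Ω₂)=-0.012458+0.325868i
Total Σ_m = -0.040297+0.000000i. Multiply by 4.188790: -0.168795+0.000000i. P_1(cos γ) = -0.168795

-0.168795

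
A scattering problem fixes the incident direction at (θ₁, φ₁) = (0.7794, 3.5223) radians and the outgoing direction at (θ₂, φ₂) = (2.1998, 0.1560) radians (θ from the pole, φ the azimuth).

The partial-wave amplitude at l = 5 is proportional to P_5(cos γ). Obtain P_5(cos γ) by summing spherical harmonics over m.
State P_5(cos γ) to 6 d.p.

Term-by-term m-sum for l=5 (normalisation 4π/11 = 1.142397):
  term(m=-5) = -0.00552 - 0.01152j   from Y*(Ω₁)=0.02600 - 0.07524j, Y(Ω₂)=0.11407 - 0.11284j
  term(m=-4) = -0.05856 - 0.07361j   from Y*(Ω₁)=0.01222 + 0.25449j, Y(Ω₂)=-0.29960 + 0.21571j
  term(m=-3) = -0.12903 - 0.10310j   from Y*(Ω₁)=-0.17744 - 0.38826j, Y(Ω₂)=0.34530 - 0.17453j
  term(m=-2) = -0.00696 - 0.00336j   from Y*(Ω₁)=0.22330 + 0.21284j, Y(Ω₂)=-0.02385 + 0.00769j
  term(m=-1) = -0.05346 - 0.01222j   from Y*(Ω₁)=0.14781 + 0.05916j, Y(Ω₂)=-0.34024 + 0.05351j
  term(m=+0) = -0.04129 + 0.00000j   from Y*(Ω₁)=-0.35687 + 0.00000j, Y(Ω₂)=0.11571 + 0.00000j
  term(m=+1) = -0.05346 + 0.01222j   from Y*(Ω₁)=-0.14781 + 0.05916j, Y(Ω₂)=0.34024 + 0.05351j
  term(m=+2) = -0.00696 + 0.00336j   from Y*(Ω₁)=0.22330 - 0.21284j, Y(Ω₂)=-0.02385 - 0.00769j
  term(m=+3) = -0.12903 + 0.10310j   from Y*(Ω₁)=0.17744 - 0.38826j, Y(Ω₂)=-0.34530 - 0.17453j
  term(m=+4) = -0.05856 + 0.07361j   from Y*(Ω₁)=0.01222 - 0.25449j, Y(Ω₂)=-0.29960 - 0.21571j
  term(m=+5) = -0.00552 + 0.01152j   from Y*(Ω₁)=-0.02600 - 0.07524j, Y(Ω₂)=-0.11407 - 0.11284j
Accumulated sum -0.54836 + 0.00000j; after 4π/(2l+1) scaling, -0.62644 + 0.00000j ⇒ P_5 = -0.626444

-0.626444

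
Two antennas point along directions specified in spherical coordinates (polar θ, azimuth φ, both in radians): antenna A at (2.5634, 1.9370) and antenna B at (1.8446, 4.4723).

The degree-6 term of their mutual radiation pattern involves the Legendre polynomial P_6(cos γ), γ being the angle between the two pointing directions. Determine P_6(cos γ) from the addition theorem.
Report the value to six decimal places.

Addition theorem: P_6(cos γ) = (4π/13) Σ_m Y*_{lm}(Ω₁) Y_{lm}(Ω₂), m = −6…6:
  [-6]  conj(Y_{6,-6})(Ω₁) = 0.00755 - 0.01043j ; Y_{6,-6}(Ω₂) = -0.04997 - 0.38142j ; Δ = -0.00435 - 0.00236j
  [-5]  conj(Y_{6,-5})(Ω₁) = 0.06602 + 0.01758j ; Y_{6,-5}(Ω₂) = 0.34889 - 0.13546j ; Δ = 0.02542 - 0.00281j
  [-4]  conj(Y_{6,-4})(Ω₁) = 0.02261 + 0.21251j ; Y_{6,-4}(Ω₂) = -0.03439 - 0.04916j ; Δ = 0.00967 - 0.00842j
  [-3]  conj(Y_{6,-3})(Ω₁) = -0.37386 + 0.19094j ; Y_{6,-3}(Ω₂) = 0.22763 - 0.25940j ; Δ = -0.03557 + 0.14044j
  [-2]  conj(Y_{6,-2})(Ω₁) = -0.33326 - 0.29969j ; Y_{6,-2}(Ω₂) = 0.03739 + 0.01947j ; Δ = -0.00662 - 0.01769j
  [-1]  conj(Y_{6,-1})(Ω₁) = 0.01293 - 0.03372j ; Y_{6,-1}(Ω₂) = 0.07607 - 0.31074j ; Δ = -0.00949 - 0.00658j
  [+0]  conj(Y_{6,0})(Ω₁) = -0.42032 + 0.00000j ; Y_{6,0}(Ω₂) = 0.06887 + 0.00000j ; Δ = -0.02895 + 0.00000j
  [+1]  conj(Y_{6,1})(Ω₁) = -0.01293 - 0.03372j ; Y_{6,1}(Ω₂) = -0.07607 - 0.31074j ; Δ = -0.00949 + 0.00658j
  [+2]  conj(Y_{6,2})(Ω₁) = -0.33326 + 0.29969j ; Y_{6,2}(Ω₂) = 0.03739 - 0.01947j ; Δ = -0.00662 + 0.01769j
  [+3]  conj(Y_{6,3})(Ω₁) = 0.37386 + 0.19094j ; Y_{6,3}(Ω₂) = -0.22763 - 0.25940j ; Δ = -0.03557 - 0.14044j
  [+4]  conj(Y_{6,4})(Ω₁) = 0.02261 - 0.21251j ; Y_{6,4}(Ω₂) = -0.03439 + 0.04916j ; Δ = 0.00967 + 0.00842j
  [+5]  conj(Y_{6,5})(Ω₁) = -0.06602 + 0.01758j ; Y_{6,5}(Ω₂) = -0.34889 - 0.13546j ; Δ = 0.02542 + 0.00281j
  [+6]  conj(Y_{6,6})(Ω₁) = 0.00755 + 0.01043j ; Y_{6,6}(Ω₂) = -0.04997 + 0.38142j ; Δ = -0.00435 + 0.00236j
Total Σ_m = -0.07087 - 0.00000j. Multiply by 0.966644: -0.06850 - 0.00000j. P_6(cos γ) = -0.068503

-0.068503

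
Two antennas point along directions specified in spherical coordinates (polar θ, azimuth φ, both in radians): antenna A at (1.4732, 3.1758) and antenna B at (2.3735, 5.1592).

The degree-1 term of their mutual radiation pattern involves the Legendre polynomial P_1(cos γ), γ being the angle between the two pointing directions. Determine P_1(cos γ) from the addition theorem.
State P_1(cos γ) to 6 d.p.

Summing Y*_{l m}(θ₁,φ₁)·Y_{l m}(θ₂,φ₂) over m ∈ [−1, 1]; prefactor 4π/(2·1+1) = 4.188790:
  term(m=-1) = -0.03310 - 0.07561j   from Y*(Ω₁)=-0.34365 - 0.01176j, Y(Ω₂)=0.10372 + 0.21647j
  term(m=+0) = -0.01673 + 0.00000j   from Y*(Ω₁)=0.04761 + 0.00000j, Y(Ω₂)=-0.35142 + 0.00000j
  term(m=+1) = -0.03310 + 0.07561j   from Y*(Ω₁)=0.34365 - 0.01176j, Y(Ω₂)=-0.10372 + 0.21647j
Σ over m = -0.08293 + 0.00000j; ×(4π/3) → -0.34736 + 0.00000j. Real part: -0.347355

-0.347355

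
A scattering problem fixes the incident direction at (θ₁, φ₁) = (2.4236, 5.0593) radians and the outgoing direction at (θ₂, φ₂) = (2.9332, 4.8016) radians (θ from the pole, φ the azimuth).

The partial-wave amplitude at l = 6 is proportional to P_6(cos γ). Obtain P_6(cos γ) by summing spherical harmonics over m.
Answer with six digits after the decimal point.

Summing Y*_{l m}(θ₁,φ₁)·Y_{l m}(θ₂,φ₂) over m ∈ [−6, 6]; prefactor 4π/(2·6+1) = 0.966644:
  term(m=-6) = 0.00000 + 0.00000j   from Y*(Ω₁)=0.01914 - 0.03417j, Y(Ω₂)=-0.00003 + 0.00002j
  term(m=-5) = 0.00003 + 0.00009j   from Y*(Ω₁)=-0.15323 - 0.02532j, Y(Ω₂)=-0.00027 - 0.00056j
  term(m=-4) = 0.00112 + 0.00187j   from Y*(Ω₁)=0.06377 + 0.34428j, Y(Ω₂)=0.00584 - 0.00218j
  term(m=-3) = 0.01376 + 0.01343j   from Y*(Ω₁)=0.39037 - 0.22876j, Y(Ω₂)=0.01124 + 0.04098j
  term(m=-2) = 0.03370 + 0.01909j   from Y*(Ω₁)=-0.15248 - 0.12683j, Y(Ω₂)=-0.19215 + 0.03465j
  term(m=-1) = -0.15016 - 0.03958j   from Y*(Ω₁)=0.09711 - 0.26862j, Y(Ω₂)=-0.04844 - 0.54150j
  term(m=+0) = -0.17753 + 0.00000j   from Y*(Ω₁)=-0.29447 + 0.00000j, Y(Ω₂)=0.60286 + 0.00000j
  term(m=+1) = -0.15016 + 0.03958j   from Y*(Ω₁)=-0.09711 - 0.26862j, Y(Ω₂)=0.04844 - 0.54150j
  term(m=+2) = 0.03370 - 0.01909j   from Y*(Ω₁)=-0.15248 + 0.12683j, Y(Ω₂)=-0.19215 - 0.03465j
  term(m=+3) = 0.01376 - 0.01343j   from Y*(Ω₁)=-0.39037 - 0.22876j, Y(Ω₂)=-0.01124 + 0.04098j
  term(m=+4) = 0.00112 - 0.00187j   from Y*(Ω₁)=0.06377 - 0.34428j, Y(Ω₂)=0.00584 + 0.00218j
  term(m=+5) = 0.00003 - 0.00009j   from Y*(Ω₁)=0.15323 - 0.02532j, Y(Ω₂)=0.00027 - 0.00056j
  term(m=+6) = 0.00000 - 0.00000j   from Y*(Ω₁)=0.01914 + 0.03417j, Y(Ω₂)=-0.00003 - 0.00002j
Total Σ_m = -0.38064 + 0.00000j. Multiply by 0.966644: -0.36794 + 0.00000j. P_6(cos γ) = -0.367944

-0.367944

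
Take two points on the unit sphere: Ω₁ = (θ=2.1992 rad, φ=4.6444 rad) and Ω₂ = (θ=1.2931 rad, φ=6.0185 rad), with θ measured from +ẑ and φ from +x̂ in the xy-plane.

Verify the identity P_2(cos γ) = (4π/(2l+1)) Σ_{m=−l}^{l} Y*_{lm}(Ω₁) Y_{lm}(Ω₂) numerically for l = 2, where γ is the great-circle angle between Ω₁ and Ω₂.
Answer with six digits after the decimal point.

-0.499875

Term-by-term m-sum for l=2 (normalisation 4π/5 = 2.513274):
  [-2]  conj(Y_{2,-2})(Ω₁) = -0.250455+0.034268i ; Y_{2,-2}(Ω₂) = +0.308347+0.180405i ; Δ = -0.083409-0.034617i
  [-1]  conj(Y_{2,-1})(Ω₁) = +0.024959+0.366540i ; Y_{2,-1}(Ω₂) = +0.196581+0.053282i ; Δ = -0.014624+0.073385i
  [+0]  conj(Y_{2,0})(Ω₁) = +0.011580-0.000000i ; Y_{2,0}(Ω₂) = -0.244283+0.000000i ; Δ = -0.002829+0.000000i
  [+1]  conj(Y_{2,1})(Ω₁) = -0.024959+0.366540i ; Y_{2,1}(Ω₂) = -0.196581+0.053282i ; Δ = -0.014624-0.073385i
  [+2]  conj(Y_{2,2})(Ω₁) = -0.250455-0.034268i ; Y_{2,2}(Ω₂) = +0.308347-0.180405i ; Δ = -0.083409+0.034617i
Σ over m = -0.198894+0.000000i; ×(4π/5) → -0.499875+0.000000i. Real part: -0.499875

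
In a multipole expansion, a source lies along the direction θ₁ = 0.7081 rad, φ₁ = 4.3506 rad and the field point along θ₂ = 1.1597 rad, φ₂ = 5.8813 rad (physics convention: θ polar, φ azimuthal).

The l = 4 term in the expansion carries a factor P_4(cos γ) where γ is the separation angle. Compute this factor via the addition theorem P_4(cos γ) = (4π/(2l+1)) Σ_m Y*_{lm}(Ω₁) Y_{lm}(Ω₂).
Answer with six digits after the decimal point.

0.023218

Expand P_4 via completeness: Σ_{m} conj(Y_{4,m}) at Ω₁ times Y_{4,m} at Ω₂ —
  term(m=-4) = 0.02443 + 0.00395j   from Y*(Ω₁)=0.00977 - 0.07858j, Y(Ω₂)=-0.01148 + 0.31227j
  term(m=-3) = -0.01209 + 0.10006j   from Y*(Ω₁)=0.23136 + 0.12205j, Y(Ω₂)=0.13758 + 0.35989j
  term(m=-2) = -0.01420 - 0.00114j   from Y*(Ω₁)=-0.32228 + 0.28471j, Y(Ω₂)=0.02299 + 0.02385j
  term(m=-1) = -0.00317 + 0.07914j   from Y*(Ω₁)=-0.08595 - 0.22710j, Y(Ω₂)=-0.30019 - 0.12759j
  term(m=+0) = 0.02671 + 0.00000j   from Y*(Ω₁)=-0.28113 + 0.00000j, Y(Ω₂)=-0.09502 + 0.00000j
  term(m=+1) = -0.00317 - 0.07914j   from Y*(Ω₁)=0.08595 - 0.22710j, Y(Ω₂)=0.30019 - 0.12759j
  term(m=+2) = -0.01420 + 0.00114j   from Y*(Ω₁)=-0.32228 - 0.28471j, Y(Ω₂)=0.02299 - 0.02385j
  term(m=+3) = -0.01209 - 0.10006j   from Y*(Ω₁)=-0.23136 + 0.12205j, Y(Ω₂)=-0.13758 + 0.35989j
  term(m=+4) = 0.02443 - 0.00395j   from Y*(Ω₁)=0.00977 + 0.07858j, Y(Ω₂)=-0.01148 - 0.31227j
Σ over m = 0.01663 + 0.00000j; ×(4π/9) → 0.02322 + 0.00000j. Real part: 0.023218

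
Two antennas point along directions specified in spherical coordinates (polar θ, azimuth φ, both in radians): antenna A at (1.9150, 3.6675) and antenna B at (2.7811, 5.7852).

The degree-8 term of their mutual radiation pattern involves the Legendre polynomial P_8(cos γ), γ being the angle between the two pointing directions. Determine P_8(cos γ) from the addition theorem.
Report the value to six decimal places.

0.093814

Term-by-term m-sum for l=8 (normalisation 4π/17 = 0.739198):
  [-8]  conj(Y_{8,-8})(Ω₁) = (-0.153791, -0.278113) ; Y_{8,-8}(Ω₂) = (-0.000082, -0.000092) ; Δ = (-0.000013, 0.000037)
  [-7]  conj(Y_{8,-7})(Ω₁) = (-0.390910, -0.234195) ; Y_{8,-7}(Ω₂) = (0.001234, 0.000442) ; Δ = (-0.000379, -0.000462)
  [-6]  conj(Y_{8,-6})(Ω₁) = (-0.185433, -0.002569) ; Y_{8,-6}(Ω₂) = (-0.008694, 0.001347) ; Δ = (0.001616, -0.000227)
  [-5]  conj(Y_{8,-5})(Ω₁) = (0.228428, -0.128391) ; Y_{8,-5}(Ω₂) = (0.033476, -0.025537) ; Δ = (0.004368, -0.010131)
  [-4]  conj(Y_{8,-4})(Ω₁) = (0.150833, -0.255767) ; Y_{8,-4}(Ω₂) = (-0.060088, 0.134142) ; Δ = (0.025246, 0.035602)
  [-3]  conj(Y_{8,-3})(Ω₁) = (-0.000928, 0.134008) ; Y_{8,-3}(Ω₂) = (-0.027904, -0.362434) ; Δ = (0.048595, -0.003403)
  [-2]  conj(Y_{8,-2})(Ω₁) = (0.158020, 0.276641) ; Y_{8,-2}(Ω₂) = (0.311009, 0.480102) ; Δ = (-0.083670, 0.161903)
  [-1]  conj(Y_{8,-1})(Ω₁) = (-0.065319, -0.037913) ; Y_{8,-1}(Ω₂) = (-0.327280, -0.177938) ; Δ = (0.014631, 0.024031)
  [+0]  conj(Y_{8,0})(Ω₁) = (-0.320516, -0.000000) ; Y_{8,0}(Ω₂) = (-0.331109, 0.000000) ; Δ = (0.106126, 0.000000)
  [+1]  conj(Y_{8,1})(Ω₁) = (0.065319, -0.037913) ; Y_{8,1}(Ω₂) = (0.327280, -0.177938) ; Δ = (0.014631, -0.024031)
  [+2]  conj(Y_{8,2})(Ω₁) = (0.158020, -0.276641) ; Y_{8,2}(Ω₂) = (0.311009, -0.480102) ; Δ = (-0.083670, -0.161903)
  [+3]  conj(Y_{8,3})(Ω₁) = (0.000928, 0.134008) ; Y_{8,3}(Ω₂) = (0.027904, -0.362434) ; Δ = (0.048595, 0.003403)
  [+4]  conj(Y_{8,4})(Ω₁) = (0.150833, 0.255767) ; Y_{8,4}(Ω₂) = (-0.060088, -0.134142) ; Δ = (0.025246, -0.035602)
  [+5]  conj(Y_{8,5})(Ω₁) = (-0.228428, -0.128391) ; Y_{8,5}(Ω₂) = (-0.033476, -0.025537) ; Δ = (0.004368, 0.010131)
  [+6]  conj(Y_{8,6})(Ω₁) = (-0.185433, 0.002569) ; Y_{8,6}(Ω₂) = (-0.008694, -0.001347) ; Δ = (0.001616, 0.000227)
  [+7]  conj(Y_{8,7})(Ω₁) = (0.390910, -0.234195) ; Y_{8,7}(Ω₂) = (-0.001234, 0.000442) ; Δ = (-0.000379, 0.000462)
  [+8]  conj(Y_{8,8})(Ω₁) = (-0.153791, 0.278113) ; Y_{8,8}(Ω₂) = (-0.000082, 0.000092) ; Δ = (-0.000013, -0.000037)
Accumulated sum (0.126914, -0.000000); after 4π/(2l+1) scaling, (0.093814, -0.000000) ⇒ P_8 = 0.093814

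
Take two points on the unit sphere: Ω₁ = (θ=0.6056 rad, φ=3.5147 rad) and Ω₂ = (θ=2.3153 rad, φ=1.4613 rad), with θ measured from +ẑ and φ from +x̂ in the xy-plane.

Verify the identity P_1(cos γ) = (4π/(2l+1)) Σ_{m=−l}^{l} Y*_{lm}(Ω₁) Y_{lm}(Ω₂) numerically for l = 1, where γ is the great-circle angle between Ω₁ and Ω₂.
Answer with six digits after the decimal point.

-0.751389

Term-by-term m-sum for l=1 (normalisation 4π/3 = 4.188790):
  term(m=-1) = -0.02319 + 0.04426j   from Y*(Ω₁)=-0.18314 - 0.07169j, Y(Ω₂)=0.02777 - 0.25256j
  term(m=+0) = -0.13300 + 0.00000j   from Y*(Ω₁)=0.40171 + 0.00000j, Y(Ω₂)=-0.33108 + 0.00000j
  term(m=+1) = -0.02319 - 0.04426j   from Y*(Ω₁)=0.18314 - 0.07169j, Y(Ω₂)=-0.02777 - 0.25256j
Accumulated sum -0.17938 + 0.00000j; after 4π/(2l+1) scaling, -0.75139 + 0.00000j ⇒ P_1 = -0.751389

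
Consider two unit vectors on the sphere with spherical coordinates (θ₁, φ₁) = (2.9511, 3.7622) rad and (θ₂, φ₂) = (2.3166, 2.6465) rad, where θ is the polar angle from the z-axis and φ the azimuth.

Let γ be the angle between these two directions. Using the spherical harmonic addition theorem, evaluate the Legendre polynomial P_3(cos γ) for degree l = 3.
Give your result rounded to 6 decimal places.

Summing Y*_{l m}(θ₁,φ₁)·Y_{l m}(θ₂,φ₂) over m ∈ [−3, 3]; prefactor 4π/(2·3+1) = 1.795196:
  [-3]  conj(Y_{3,-3})(Ω₁) = +0.000813-0.002713i ; Y_{3,-3}(Ω₂) = -0.014124-0.164752i ; Δ = -0.000458-0.000096i
  [-2]  conj(Y_{3,-2})(Ω₁) = -0.011644-0.034040i ; Y_{3,-2}(Ω₂) = -0.205245-0.312854i ; Δ = -0.008260+0.010629i
  [-1]  conj(Y_{3,-1})(Ω₁) = -0.190201-0.135961i ; Y_{3,-1}(Ω₂) = -0.272017-0.146875i ; Δ = +0.031769+0.064919i
  [+0]  conj(Y_{3,0})(Ω₁) = -0.667169-0.000000i ; Y_{3,0}(Ω₂) = +0.176691+0.000000i ; Δ = -0.117882-0.000000i
  [+1]  conj(Y_{3,1})(Ω₁) = +0.190201-0.135961i ; Y_{3,1}(Ω₂) = +0.272017-0.146875i ; Δ = +0.031769-0.064919i
  [+2]  conj(Y_{3,2})(Ω₁) = -0.011644+0.034040i ; Y_{3,2}(Ω₂) = -0.205245+0.312854i ; Δ = -0.008260-0.010629i
  [+3]  conj(Y_{3,3})(Ω₁) = -0.000813-0.002713i ; Y_{3,3}(Ω₂) = +0.014124-0.164752i ; Δ = -0.000458+0.000096i
Σ over m = -0.071781+0.000000i; ×(4π/7) → -0.128862+0.000000i. Real part: -0.128862

-0.128862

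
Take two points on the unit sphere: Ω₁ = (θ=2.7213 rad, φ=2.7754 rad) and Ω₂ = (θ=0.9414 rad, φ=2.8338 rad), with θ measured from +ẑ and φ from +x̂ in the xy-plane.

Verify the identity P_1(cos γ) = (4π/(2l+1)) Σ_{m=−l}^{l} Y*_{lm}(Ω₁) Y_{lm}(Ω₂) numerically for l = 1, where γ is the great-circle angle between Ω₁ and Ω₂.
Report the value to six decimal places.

-0.208145

Addition theorem: P_1(cos γ) = (4π/3) Σ_m Y*_{lm}(Ω₁) Y_{lm}(Ω₂), m = −1…1:
  [-1]  conj(Y_{1,-1})(Ω₁) = (-0.131624, 0.050477) ; Y_{1,-1}(Ω₂) = (-0.266166, -0.084613) ; Δ = (0.039305, -0.002298)
  [+0]  conj(Y_{1,0})(Ω₁) = (-0.446079, -0.000000) ; Y_{1,0}(Ω₂) = (0.287619, 0.000000) ; Δ = (-0.128301, -0.000000)
  [+1]  conj(Y_{1,1})(Ω₁) = (0.131624, 0.050477) ; Y_{1,1}(Ω₂) = (0.266166, -0.084613) ; Δ = (0.039305, 0.002298)
Σ over m = (-0.049691, 0.000000); ×(4π/3) → (-0.208145, 0.000000). Real part: -0.208145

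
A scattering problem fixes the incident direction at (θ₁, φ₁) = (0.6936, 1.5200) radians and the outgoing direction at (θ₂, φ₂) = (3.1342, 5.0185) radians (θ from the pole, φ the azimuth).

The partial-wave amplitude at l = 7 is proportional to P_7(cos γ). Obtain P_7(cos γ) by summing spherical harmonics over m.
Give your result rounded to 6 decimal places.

0.131154

Expand P_7 via completeness: Σ_{m} conj(Y_{7,m}) at Ω₁ times Y_{7,m} at Ω₂ —
  m=-7: (-0.007598, -0.020461) × (-0.000000, 0.000000) = (0.000000, 0.000000)  (running Σ = (0.000000, 0.000000))
  m=-6: (-0.093701, 0.029476) × (-0.000000, -0.000000) = (0.000000, 0.000000)  (running Σ = (0.000000, 0.000000))
  m=-5: (0.065837, 0.253622) × (0.000000, 0.000000) = (0.000000, 0.000000)  (running Σ = (0.000000, 0.000000))
  m=-4: (0.432706, -0.089150) × (-0.000000, 0.000000) = (-0.000000, 0.000000)  (running Σ = (-0.000000, 0.000000))
  m=-3: (-0.061305, -0.399176) × (-0.000003, -0.000002) = (-0.000001, 0.000001)  (running Σ = (-0.000001, 0.000001))
  m=-2: (0.002254, -0.000230) × (0.000336, -0.000236) = (0.000001, -0.000001)  (running Σ = (0.000000, 0.000001))
  m=-1: (-0.019807, -0.389592) × (0.009104, 0.028805) = (0.011042, -0.004117)  (running Σ = (0.011042, -0.004117))
  m=0: (-0.123173, -0.000000) × (-1.091713, 0.000000) = (0.134470, 0.000000)  (running Σ = (0.145512, -0.004117))
  m=1: (0.019807, -0.389592) × (-0.009104, 0.028805) = (0.011042, 0.004117)  (running Σ = (0.156554, 0.000001))
  m=2: (0.002254, 0.000230) × (0.000336, 0.000236) = (0.000001, 0.000001)  (running Σ = (0.156554, 0.000001))
  m=3: (0.061305, -0.399176) × (0.000003, -0.000002) = (-0.000001, -0.000001)  (running Σ = (0.156554, 0.000000))
  m=4: (0.432706, 0.089150) × (-0.000000, -0.000000) = (-0.000000, -0.000000)  (running Σ = (0.156554, 0.000000))
  m=5: (-0.065837, 0.253622) × (-0.000000, 0.000000) = (0.000000, -0.000000)  (running Σ = (0.156554, 0.000000))
  m=6: (-0.093701, -0.029476) × (-0.000000, 0.000000) = (0.000000, -0.000000)  (running Σ = (0.156554, 0.000000))
  m=7: (0.007598, -0.020461) × (0.000000, 0.000000) = (0.000000, -0.000000)  (running Σ = (0.156554, 0.000000))
Σ over m = (0.156554, 0.000000); ×(4π/15) → (0.131154, 0.000000). Real part: 0.131154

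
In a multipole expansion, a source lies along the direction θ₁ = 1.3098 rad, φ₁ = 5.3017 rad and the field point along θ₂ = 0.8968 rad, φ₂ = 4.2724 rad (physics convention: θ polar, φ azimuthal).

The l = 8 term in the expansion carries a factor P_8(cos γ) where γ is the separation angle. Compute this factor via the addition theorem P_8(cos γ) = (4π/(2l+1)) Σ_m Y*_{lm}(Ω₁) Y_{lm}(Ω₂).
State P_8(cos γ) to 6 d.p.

Addition theorem: P_8(cos γ) = (4π/17) Σ_m Y*_{lm}(Ω₁) Y_{lm}(Ω₂), m = −8…8:
  m=-8: Y*=+0.000821-0.391259i  Y=-0.066529-0.026443i  product -0.010401+0.026008i
  m=-7: Y*=+0.347984-0.231592i  Y=+0.014098+0.228308i  product +0.057780+0.076183i
  m=-6: Y*=-0.000341-0.000142i  Y=+0.363642-0.199443i  product -0.000152+0.000016i
  m=-5: Y*=-0.068502-0.346759i  Y=-0.339668-0.247214i  product -0.062456+0.134718i
  m=-4: Y*=+0.092434-0.092241i  Y=-0.017415+0.090964i  product +0.006781+0.010015i
  m=-3: Y*=-0.287357-0.057394i  Y=-0.304843+0.078109i  product +0.092082-0.004949i
  m=-2: Y*=-0.069679-0.168470i  Y=+0.174555+0.211143i  product +0.023409-0.044120i
  m=-1: Y*=-0.145204+0.217189i  Y=-0.085589+0.181808i  product -0.027059-0.044988i
  m=+0: Y*=-0.196208-0.000000i  Y=+0.307956+0.000000i  product -0.060423-0.000000i
  m=+1: Y*=+0.145204+0.217189i  Y=+0.085589+0.181808i  product -0.027059+0.044988i
  m=+2: Y*=-0.069679+0.168470i  Y=+0.174555-0.211143i  product +0.023409+0.044120i
  m=+3: Y*=+0.287357-0.057394i  Y=+0.304843+0.078109i  product +0.092082+0.004949i
  m=+4: Y*=+0.092434+0.092241i  Y=-0.017415-0.090964i  product +0.006781-0.010015i
  m=+5: Y*=+0.068502-0.346759i  Y=+0.339668-0.247214i  product -0.062456-0.134718i
  m=+6: Y*=-0.000341+0.000142i  Y=+0.363642+0.199443i  product -0.000152-0.000016i
  m=+7: Y*=-0.347984-0.231592i  Y=-0.014098+0.228308i  product +0.057780-0.076183i
  m=+8: Y*=+0.000821+0.391259i  Y=-0.066529+0.026443i  product -0.010401-0.026008i
Σ over m = +0.099544+0.000000i; ×(4π/17) → +0.073583+0.000000i. Real part: 0.073583

0.073583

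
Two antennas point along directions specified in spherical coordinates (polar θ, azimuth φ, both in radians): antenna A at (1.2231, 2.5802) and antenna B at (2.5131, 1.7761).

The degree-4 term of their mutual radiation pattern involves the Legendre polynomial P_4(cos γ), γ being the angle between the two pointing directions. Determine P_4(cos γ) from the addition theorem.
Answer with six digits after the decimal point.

0.331975

Term-by-term m-sum for l=4 (normalisation 4π/9 = 1.396263):
  m=-4: Y*=(-0.215993, -0.269972)  Y=(0.036024, -0.038702)  product (-0.018229, -0.001366)
  m=-3: Y*=(0.040098, 0.352138)  Y=(-0.118868, -0.167951)  product (0.054376, -0.048592)
  m=-2: Y*=(-0.023991, 0.049918)  Y=(-0.379590, 0.165256)  product (0.000857, -0.022913)
  m=-1: Y*=(0.280609, -0.176473)  Y=(0.072490, 0.348110)  product (0.081773, 0.084890)
  m=+0: Y*=(-0.001185, -0.000000)  Y=(-0.173967, 0.000000)  product (0.000206, 0.000000)
  m=+1: Y*=(-0.280609, -0.176473)  Y=(-0.072490, 0.348110)  product (0.081773, -0.084890)
  m=+2: Y*=(-0.023991, -0.049918)  Y=(-0.379590, -0.165256)  product (0.000857, 0.022913)
  m=+3: Y*=(-0.040098, 0.352138)  Y=(0.118868, -0.167951)  product (0.054376, 0.048592)
  m=+4: Y*=(-0.215993, 0.269972)  Y=(0.036024, 0.038702)  product (-0.018229, 0.001366)
Accumulated sum (0.237759, -0.000000); after 4π/(2l+1) scaling, (0.331975, -0.000000) ⇒ P_4 = 0.331975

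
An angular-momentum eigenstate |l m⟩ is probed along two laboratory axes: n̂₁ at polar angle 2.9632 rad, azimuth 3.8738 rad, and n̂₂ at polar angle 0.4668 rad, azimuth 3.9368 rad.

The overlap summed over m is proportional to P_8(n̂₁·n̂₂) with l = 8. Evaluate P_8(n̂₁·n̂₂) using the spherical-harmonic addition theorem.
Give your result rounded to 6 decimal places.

Term-by-term m-sum for l=8 (normalisation 4π/17 = 0.739198):
  [-8]  conj(Y_{8,-8})(Ω₁) = 0.00000 - 0.00000j ; Y_{8,-8}(Ω₂) = 0.00086 - 0.00007j ; Δ = 0.00000 - 0.00000j
  [-7]  conj(Y_{8,-7})(Ω₁) = 0.00000 - 0.00001j ; Y_{8,-7}(Ω₂) = -0.00519 - 0.00452j ; Δ = -0.00000 + 0.00000j
  [-6]  conj(Y_{8,-6})(Ω₁) = -0.00005 - 0.00015j ; Y_{8,-6}(Ω₂) = 0.00202 + 0.03422j ; Δ = 0.00001 - 0.00000j
  [-5]  conj(Y_{8,-5})(Ω₁) = -0.00141 - 0.00081j ; Y_{8,-5}(Ω₂) = 0.08068 - 0.08901j ; Δ = -0.00019 + 0.00006j
  [-4]  conj(Y_{8,-4})(Ω₁) = -0.01206 + 0.00261j ; Y_{8,-4}(Ω₂) = -0.29953 + 0.01176j ; Δ = 0.00358 - 0.00092j
  [-3]  conj(Y_{8,-3})(Ω₁) = -0.04052 + 0.05606j ; Y_{8,-3}(Ω₂) = 0.36563 + 0.34472j ; Δ = -0.03414 + 0.00653j
  [-2]  conj(Y_{8,-2})(Ω₁) = 0.02883 + 0.27002j ; Y_{8,-2}(Ω₂) = -0.00884 - 0.45054j ; Δ = 0.12140 - 0.01538j
  [-1]  conj(Y_{8,-1})(Ω₁) = 0.48553 + 0.43644j ; Y_{8,-1}(Ω₂) = 0.04231 - 0.04315j ; Δ = 0.03938 - 0.00248j
  [+0]  conj(Y_{8,0})(Ω₁) = 0.58567 + 0.00000j ; Y_{8,0}(Ω₂) = -0.47259 + 0.00000j ; Δ = -0.27678 + 0.00000j
  [+1]  conj(Y_{8,1})(Ω₁) = -0.48553 + 0.43644j ; Y_{8,1}(Ω₂) = -0.04231 - 0.04315j ; Δ = 0.03938 + 0.00248j
  [+2]  conj(Y_{8,2})(Ω₁) = 0.02883 - 0.27002j ; Y_{8,2}(Ω₂) = -0.00884 + 0.45054j ; Δ = 0.12140 + 0.01538j
  [+3]  conj(Y_{8,3})(Ω₁) = 0.04052 + 0.05606j ; Y_{8,3}(Ω₂) = -0.36563 + 0.34472j ; Δ = -0.03414 - 0.00653j
  [+4]  conj(Y_{8,4})(Ω₁) = -0.01206 - 0.00261j ; Y_{8,4}(Ω₂) = -0.29953 - 0.01176j ; Δ = 0.00358 + 0.00092j
  [+5]  conj(Y_{8,5})(Ω₁) = 0.00141 - 0.00081j ; Y_{8,5}(Ω₂) = -0.08068 - 0.08901j ; Δ = -0.00019 - 0.00006j
  [+6]  conj(Y_{8,6})(Ω₁) = -0.00005 + 0.00015j ; Y_{8,6}(Ω₂) = 0.00202 - 0.03422j ; Δ = 0.00001 + 0.00000j
  [+7]  conj(Y_{8,7})(Ω₁) = -0.00000 - 0.00001j ; Y_{8,7}(Ω₂) = 0.00519 - 0.00452j ; Δ = -0.00000 - 0.00000j
  [+8]  conj(Y_{8,8})(Ω₁) = 0.00000 + 0.00000j ; Y_{8,8}(Ω₂) = 0.00086 + 0.00007j ; Δ = 0.00000 + 0.00000j
Σ over m = -0.01671 - 0.00000j; ×(4π/17) → -0.01235 - 0.00000j. Real part: -0.012349

-0.012349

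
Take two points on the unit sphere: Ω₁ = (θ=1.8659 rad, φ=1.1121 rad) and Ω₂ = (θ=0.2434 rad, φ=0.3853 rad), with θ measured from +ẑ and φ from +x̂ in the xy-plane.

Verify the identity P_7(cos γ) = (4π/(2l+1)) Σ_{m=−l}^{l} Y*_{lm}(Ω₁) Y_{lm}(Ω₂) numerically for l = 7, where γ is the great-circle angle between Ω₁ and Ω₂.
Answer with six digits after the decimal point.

Addition theorem: P_7(cos γ) = (4π/15) Σ_m Y*_{lm}(Ω₁) Y_{lm}(Ω₂), m = −7…7:
  m=-7: +0.025406+0.366117i × -0.000021-0.000010i = +0.000003-0.000008i  (running Σ = +0.000003-0.000008i)
  m=-6: -0.386167-0.158472i × -0.000240-0.000263i = +0.000051+0.000139i  (running Σ = +0.000054+0.000131i)
  m=-5: +0.021985-0.019387i × -0.001168-0.003145i = -0.000087-0.000046i  (running Σ = -0.000032+0.000085i)
  m=-4: -0.088688-0.328113i × +0.000657-0.022204i = -0.007344+0.001754i  (running Σ = -0.007376+0.001838i)
  m=-3: +0.148265+0.029239i × +0.042265-0.095955i = +0.009072-0.012991i  (running Σ = +0.001696-0.011153i)
  m=-2: +0.170127-0.222217i × +0.242111-0.235050i = -0.011042-0.093790i  (running Σ = -0.009346-0.104942i)
  m=-1: +0.084891+0.171905i × +0.591954-0.240080i = +0.091523+0.081379i  (running Σ = +0.082176-0.023563i)
  m=0: +0.259244-0.000000i × +0.356142+0.000000i = +0.092328+0.000000i  (running Σ = +0.174504-0.023563i)
  m=1: -0.084891+0.171905i × -0.591954-0.240080i = +0.091523-0.081379i  (running Σ = +0.266027-0.104942i)
  m=2: +0.170127+0.222217i × +0.242111+0.235050i = -0.011042+0.093790i  (running Σ = +0.254984-0.011153i)
  m=3: -0.148265+0.029239i × -0.042265-0.095955i = +0.009072+0.012991i  (running Σ = +0.264056+0.001838i)
  m=4: -0.088688+0.328113i × +0.000657+0.022204i = -0.007344-0.001754i  (running Σ = +0.256713+0.000085i)
  m=5: -0.021985-0.019387i × +0.001168-0.003145i = -0.000087+0.000046i  (running Σ = +0.256626+0.000131i)
  m=6: -0.386167+0.158472i × -0.000240+0.000263i = +0.000051-0.000139i  (running Σ = +0.256677-0.000008i)
  m=7: -0.025406+0.366117i × +0.000021-0.000010i = +0.000003+0.000008i  (running Σ = +0.256680-0.000000i)
Σ over m = +0.256680-0.000000i; ×(4π/15) → +0.215036-0.000000i. Real part: 0.215036

0.215036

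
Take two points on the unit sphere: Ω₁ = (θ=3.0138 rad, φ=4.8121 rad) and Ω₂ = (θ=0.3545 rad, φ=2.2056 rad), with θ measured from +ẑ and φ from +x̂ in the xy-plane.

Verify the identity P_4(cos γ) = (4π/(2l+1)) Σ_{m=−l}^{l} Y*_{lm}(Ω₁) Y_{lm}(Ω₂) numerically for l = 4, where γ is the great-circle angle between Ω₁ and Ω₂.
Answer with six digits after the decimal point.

0.704437

Addition theorem: P_4(cos γ) = (4π/9) Σ_m Y*_{lm}(Ω₁) Y_{lm}(Ω₂), m = −4…4:
  term(m=-4) = -0.00000 - 0.00000j   from Y*(Ω₁)=0.00011 + 0.00005j, Y(Ω₂)=-0.00529 - 0.00364j
  term(m=-3) = -0.00000 - 0.00013j   from Y*(Ω₁)=0.00076 - 0.00246j, Y(Ω₂)=0.04639 - 0.01608j
  term(m=-2) = 0.00319 - 0.00583j   from Y*(Ω₁)=-0.03135 - 0.00634j, Y(Ω₂)=-0.06166 + 0.19849j
  term(m=-1) = 0.09719 - 0.05761j   from Y*(Ω₁)=-0.02313 + 0.23125j, Y(Ω₂)=-0.28829 - 0.39143j
  term(m=+0) = 0.30377 + 0.00000j   from Y*(Ω₁)=0.77853 + 0.00000j, Y(Ω₂)=0.39018 + 0.00000j
  term(m=+1) = 0.09719 + 0.05761j   from Y*(Ω₁)=0.02313 + 0.23125j, Y(Ω₂)=0.28829 - 0.39143j
  term(m=+2) = 0.00319 + 0.00583j   from Y*(Ω₁)=-0.03135 + 0.00634j, Y(Ω₂)=-0.06166 - 0.19849j
  term(m=+3) = -0.00000 + 0.00013j   from Y*(Ω₁)=-0.00076 - 0.00246j, Y(Ω₂)=-0.04639 - 0.01608j
  term(m=+4) = -0.00000 + 0.00000j   from Y*(Ω₁)=0.00011 - 0.00005j, Y(Ω₂)=-0.00529 + 0.00364j
Σ over m = 0.50452 + 0.00000j; ×(4π/9) → 0.70444 + 0.00000j. Real part: 0.704437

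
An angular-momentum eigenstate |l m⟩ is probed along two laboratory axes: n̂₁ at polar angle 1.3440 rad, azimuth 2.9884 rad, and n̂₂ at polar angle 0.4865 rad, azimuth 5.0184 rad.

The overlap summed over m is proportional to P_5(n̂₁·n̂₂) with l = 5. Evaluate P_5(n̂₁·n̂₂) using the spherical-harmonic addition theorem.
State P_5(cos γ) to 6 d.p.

Summing Y*_{l m}(θ₁,φ₁)·Y_{l m}(θ₂,φ₂) over m ∈ [−5, 5]; prefactor 4π/(2·5+1) = 1.142397:
  term(m=-5) = (-0.003163, 0.002804)   from Y*(Ω₁)=(-0.293815, 0.282610), Y(Ω₂)=(0.010360, 0.000422)
  term(m=-4) = (-0.004848, -0.017794)   from Y*(Ω₁)=(0.243370, -0.171101), Y(Ω₂)=(0.021068, -0.058303)
  term(m=-3) = (-0.036506, -0.007142)   from Y*(Ω₁)=(0.156311, -0.077362), Y(Ω₂)=(-0.169435, -0.129546)
  term(m=-2) = (0.082025, -0.107366)   from Y*(Ω₁)=(-0.292639, 0.092575), Y(Ω₂)=(-0.360301, 0.252907)
  term(m=-1) = (-0.020651, -0.041765)   from Y*(Ω₁)=(-0.106664, 0.016469), Y(Ω₂)=(0.130052, 0.411641)
  term(m=+0) = (-0.038886, 0.000000)   from Y*(Ω₁)=(0.305620, -0.000000), Y(Ω₂)=(-0.127238, 0.000000)
  term(m=+1) = (-0.020651, 0.041765)   from Y*(Ω₁)=(0.106664, 0.016469), Y(Ω₂)=(-0.130052, 0.411641)
  term(m=+2) = (0.082025, 0.107366)   from Y*(Ω₁)=(-0.292639, -0.092575), Y(Ω₂)=(-0.360301, -0.252907)
  term(m=+3) = (-0.036506, 0.007142)   from Y*(Ω₁)=(-0.156311, -0.077362), Y(Ω₂)=(0.169435, -0.129546)
  term(m=+4) = (-0.004848, 0.017794)   from Y*(Ω₁)=(0.243370, 0.171101), Y(Ω₂)=(0.021068, 0.058303)
  term(m=+5) = (-0.003163, -0.002804)   from Y*(Ω₁)=(0.293815, 0.282610), Y(Ω₂)=(-0.010360, 0.000422)
Total Σ_m = (-0.005175, -0.000000). Multiply by 1.142397: (-0.005911, -0.000000). P_5(cos γ) = -0.005911

-0.005911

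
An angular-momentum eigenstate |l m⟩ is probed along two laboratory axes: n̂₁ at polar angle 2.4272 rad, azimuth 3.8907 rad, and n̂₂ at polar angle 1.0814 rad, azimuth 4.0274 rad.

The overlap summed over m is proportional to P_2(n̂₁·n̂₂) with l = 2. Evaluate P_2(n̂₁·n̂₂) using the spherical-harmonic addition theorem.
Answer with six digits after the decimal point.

Addition theorem: P_2(cos γ) = (4π/5) Σ_m Y*_{lm}(Ω₁) Y_{lm}(Ω₂), m = −2…2:
  [-2]  conj(Y_{2,-2})(Ω₁) = (0.012024, 0.165365) ; Y_{2,-2}(Ω₂) = (-0.060023, -0.294865) ; Δ = (0.048039, -0.013471)
  [-1]  conj(Y_{2,-1})(Ω₁) = (0.280020, 0.260399) ; Y_{2,-1}(Ω₂) = (-0.202794, 0.248234) ; Δ = (-0.121426, 0.016703)
  [+0]  conj(Y_{2,0})(Ω₁) = (0.224654, -0.000000) ; Y_{2,0}(Ω₂) = (-0.106299, 0.000000) ; Δ = (-0.023880, 0.000000)
  [+1]  conj(Y_{2,1})(Ω₁) = (-0.280020, 0.260399) ; Y_{2,1}(Ω₂) = (0.202794, 0.248234) ; Δ = (-0.121426, -0.016703)
  [+2]  conj(Y_{2,2})(Ω₁) = (0.012024, -0.165365) ; Y_{2,2}(Ω₂) = (-0.060023, 0.294865) ; Δ = (0.048039, 0.013471)
Accumulated sum (-0.170656, 0.000000); after 4π/(2l+1) scaling, (-0.428905, 0.000000) ⇒ P_2 = -0.428905

-0.428905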